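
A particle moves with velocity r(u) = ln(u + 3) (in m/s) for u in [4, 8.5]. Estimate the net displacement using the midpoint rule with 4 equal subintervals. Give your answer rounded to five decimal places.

9.96856

Δu = (8.5 − 4)/4 = 1.125.
Midpoints: 4.5625, 5.6875, 6.8125, 7.9375.
r(4.5625) ≈ 2.02320, r(5.6875) ≈ 2.16189, r(6.8125) ≈ 2.28366, r(7.9375) ≈ 2.39220.
Sum = Δu · [r(4.5625) + r(5.6875) + r(6.8125) + r(7.9375)].
Sum ≈ 9.96856.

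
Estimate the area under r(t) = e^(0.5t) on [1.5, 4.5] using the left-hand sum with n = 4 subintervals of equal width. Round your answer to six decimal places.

12.149794

Δt = (4.5 − 1.5)/4 = 0.75.
Left endpoints: 1.5, 2.25, 3, 3.75.
r(1.5) ≈ 2.117000, r(2.25) ≈ 3.080217, r(3) ≈ 4.481689, r(3.75) ≈ 6.520819.
Sum = Δt · [r(1.5) + r(2.25) + r(3) + r(3.75)].
Sum ≈ 12.149794.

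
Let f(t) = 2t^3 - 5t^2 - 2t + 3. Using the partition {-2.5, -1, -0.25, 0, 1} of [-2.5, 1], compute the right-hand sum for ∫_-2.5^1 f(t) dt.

Subinterval widths: 1.5, 0.75, 0.25, 1.
Right endpoints: -1, -0.25, 0, 1.
f(-1) = -2, f(-0.25) = 3.15625, f(0) = 3, f(1) = -2.
Sum = Σ Δt_i · f(t_i).
Sum = -1.8828125.

-1.8828125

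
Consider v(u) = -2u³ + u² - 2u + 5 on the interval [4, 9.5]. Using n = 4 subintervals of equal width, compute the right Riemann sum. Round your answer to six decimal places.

Δu = (9.5 − 4)/4 = 1.375.
Right endpoints: 5.375, 6.75, 8.125, 9.5.
v(5.375) = -287.43359375, v(6.75) = -578.03125, v(8.125) = -1017.98828125, v(9.5) = -1638.5.
Sum = Δu · [v(5.375) + v(6.75) + v(8.125) + v(9.5)].
Sum ≈ -4842.685547.

-4842.685547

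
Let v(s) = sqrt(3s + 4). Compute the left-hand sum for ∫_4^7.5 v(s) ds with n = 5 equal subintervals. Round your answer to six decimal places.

15.687542

Δs = (7.5 − 4)/5 = 0.7.
Left endpoints: 4, 4.7, 5.4, 6.1, 6.8.
v(4) ≈ 4.000000, v(4.7) ≈ 4.254409, v(5.4) ≈ 4.494441, v(6.1) ≈ 4.722288, v(6.8) ≈ 4.939636.
Sum = Δs · [v(4) + v(4.7) + v(5.4) + v(6.1) + v(6.8)].
Sum ≈ 15.687542.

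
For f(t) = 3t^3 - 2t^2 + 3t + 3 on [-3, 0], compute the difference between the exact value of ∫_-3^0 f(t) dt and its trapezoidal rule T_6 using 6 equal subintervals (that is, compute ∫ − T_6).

1.9375

Exact integral: ∫_-3^0 f(t) dt = -83.25.
T_6 = -85.1875.
Error = -83.25 − (-85.1875) = 1.9375.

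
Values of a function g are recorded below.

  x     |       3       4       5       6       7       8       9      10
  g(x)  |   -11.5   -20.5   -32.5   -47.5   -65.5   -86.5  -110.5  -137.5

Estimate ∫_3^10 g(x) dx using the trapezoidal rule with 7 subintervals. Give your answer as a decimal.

Δx = 1.
T_7 = (1/2)·[(-11.5) + 2·(-20.5) + 2·(-32.5) + 2·(-47.5) + 2·(-65.5) + 2·(-86.5) + 2·(-110.5) + (-137.5)] = -437.5.

-437.5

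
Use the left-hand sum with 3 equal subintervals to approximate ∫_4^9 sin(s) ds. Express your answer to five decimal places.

-0.77917

Δs = (9 − 4)/3 = 5/3.
Left endpoints: 4, 17/3, 22/3.
f(4) ≈ -0.75680, f(17/3) ≈ -0.57820, f(22/3) ≈ 0.86750.
Sum = Δs · [f(4) + f(17/3) + f(22/3)].
Sum ≈ -0.77917.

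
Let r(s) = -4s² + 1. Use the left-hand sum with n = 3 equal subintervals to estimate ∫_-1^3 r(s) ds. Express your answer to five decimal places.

-16.74074

Δs = (3 − (-1))/3 = 4/3.
Left endpoints: -1, 1/3, 5/3.
r(-1) = -3, r(1/3) = 5/9, r(5/3) = -91/9.
Sum = Δs · [r(-1) + r(1/3) + r(5/3)].
Sum ≈ -16.74074.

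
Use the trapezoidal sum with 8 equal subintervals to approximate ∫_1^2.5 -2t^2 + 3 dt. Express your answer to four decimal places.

Δt = (2.5 − 1)/8 = 0.1875.
f(1) = 1, f(1.1875) = 0.1796875, f(1.375) = -0.78125, f(1.5625) = -1.8828125, f(1.75) = -3.125, f(1.9375) = -4.5078125, f(2.125) = -6.03125, f(2.3125) = -7.6953125, f(2.5) = -9.5.
T_8 = (Δt/2)·[f(t_0) + 2f(t_1) + ... + 2f(t_{7}) + f(t_8)].
Sum ≈ -5.2676.

-5.2676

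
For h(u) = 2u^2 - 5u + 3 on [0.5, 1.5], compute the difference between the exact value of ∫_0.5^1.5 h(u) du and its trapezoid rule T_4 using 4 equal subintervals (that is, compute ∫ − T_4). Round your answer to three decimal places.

Exact integral: ∫_0.5^1.5 h(u) du ≈ 0.16667.
T_4 = 0.1875.
Error ≈ 0.16667 − 0.1875 ≈ -0.021.

-0.021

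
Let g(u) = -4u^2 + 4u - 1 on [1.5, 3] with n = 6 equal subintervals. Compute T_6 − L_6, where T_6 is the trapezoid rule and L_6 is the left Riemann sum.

-2.625

T_6 = -19.5625.
L_6 = -16.9375.
T_6 − L_6 = -2.625.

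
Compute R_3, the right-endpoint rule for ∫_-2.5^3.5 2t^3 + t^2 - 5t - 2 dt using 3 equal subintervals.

Δt = (3.5 − (-2.5))/3 = 2.
Right endpoints: -0.5, 1.5, 3.5.
f(-0.5) = 0.5, f(1.5) = -0.5, f(3.5) = 78.5.
Sum = Δt · [f(-0.5) + f(1.5) + f(3.5)].
Sum = 157.

157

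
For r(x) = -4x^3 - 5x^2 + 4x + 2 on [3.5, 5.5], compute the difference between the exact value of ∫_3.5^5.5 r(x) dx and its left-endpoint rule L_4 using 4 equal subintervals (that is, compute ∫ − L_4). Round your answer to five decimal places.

-139.08333

Exact integral: ∫_3.5^5.5 r(x) dx ≈ -930.8333333.
L_4 = -791.75.
Error ≈ -930.8333333 − (-791.75) ≈ -139.08333.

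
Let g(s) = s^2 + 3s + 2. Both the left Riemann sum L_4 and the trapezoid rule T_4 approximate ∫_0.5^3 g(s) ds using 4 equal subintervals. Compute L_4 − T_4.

L_4 = 22.16796875.
T_4 = 27.24609375.
L_4 − T_4 = -5.078125.

-5.078125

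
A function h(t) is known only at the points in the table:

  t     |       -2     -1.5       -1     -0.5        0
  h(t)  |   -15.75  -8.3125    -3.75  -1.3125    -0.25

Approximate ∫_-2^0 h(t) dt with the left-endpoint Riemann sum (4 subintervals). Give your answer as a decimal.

Δt = 0.5.
Sum = 0.5·[(-15.75) + (-8.3125) + (-3.75) + (-1.3125)] = -14.5625.

-14.5625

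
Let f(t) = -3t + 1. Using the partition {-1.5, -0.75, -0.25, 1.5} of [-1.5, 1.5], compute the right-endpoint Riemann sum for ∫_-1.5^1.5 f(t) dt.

-2.8125

Subinterval widths: 0.75, 0.5, 1.75.
Right endpoints: -0.75, -0.25, 1.5.
f(-0.75) = 3.25, f(-0.25) = 1.75, f(1.5) = -3.5.
Sum = Σ Δt_i · f(t_i).
Sum = -2.8125.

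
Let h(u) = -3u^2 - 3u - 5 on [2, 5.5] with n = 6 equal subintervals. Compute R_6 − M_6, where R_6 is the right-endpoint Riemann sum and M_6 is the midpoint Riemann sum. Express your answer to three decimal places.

-26.924

R_6 ≈ -241.87674.
M_6 ≈ -214.95226.
R_6 − M_6 ≈ -26.924.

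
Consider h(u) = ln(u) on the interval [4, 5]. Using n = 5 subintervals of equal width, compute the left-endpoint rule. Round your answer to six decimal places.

1.479531

Δu = (5 − 4)/5 = 0.2.
Left endpoints: 4, 4.2, 4.4, 4.6, 4.8.
h(4) ≈ 1.386294, h(4.2) ≈ 1.435085, h(4.4) ≈ 1.481605, h(4.6) ≈ 1.526056, h(4.8) ≈ 1.568616.
Sum = Δu · [h(4) + h(4.2) + h(4.4) + h(4.6) + h(4.8)].
Sum ≈ 1.479531.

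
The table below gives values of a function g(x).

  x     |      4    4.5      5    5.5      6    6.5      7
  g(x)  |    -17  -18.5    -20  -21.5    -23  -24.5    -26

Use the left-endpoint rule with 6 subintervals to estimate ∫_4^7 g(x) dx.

-62.25

Δx = 0.5.
Sum = 0.5·[(-17) + (-18.5) + (-20) + (-21.5) + (-23) + (-24.5)] = -62.25.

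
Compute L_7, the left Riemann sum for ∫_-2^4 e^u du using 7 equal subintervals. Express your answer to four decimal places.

34.4159

Δu = (4 − (-2))/7 = 6/7.
Left endpoints: -2, -8/7, -2/7, 4/7, 10/7, 16/7, 22/7.
f(-2) ≈ 0.1353, f(-8/7) ≈ 0.3189, f(-2/7) ≈ 0.7515, f(4/7) ≈ 1.7708, f(10/7) ≈ 4.1727, f(16/7) ≈ 9.8327, f(22/7) ≈ 23.1700.
Sum = Δu · [f(-2) + f(-8/7) + f(-2/7) + ...].
Sum ≈ 34.4159.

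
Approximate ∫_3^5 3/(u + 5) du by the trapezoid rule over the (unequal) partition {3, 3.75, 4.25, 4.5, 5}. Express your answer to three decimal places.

0.670

Subinterval widths: 0.75, 0.5, 0.25, 0.5.
f(3) = 0.375, f(3.75) = 12/35, f(4.25) = 12/37, f(4.5) = 6/19, f(5) = 0.3.
On each subinterval the trapezoid contributes (Δu_i/2)·[f(u_{i-1}) + f(u_i)].
Sum ≈ 0.670.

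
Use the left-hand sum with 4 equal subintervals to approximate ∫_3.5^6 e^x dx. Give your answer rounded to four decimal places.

266.5671

Δx = (6 − 3.5)/4 = 0.625.
Left endpoints: 3.5, 4.125, 4.75, 5.375.
f(3.5) ≈ 33.1155, f(4.125) ≈ 61.8678, f(4.75) ≈ 115.5843, f(5.375) ≈ 215.9399.
Sum = Δx · [f(3.5) + f(4.125) + f(4.75) + f(5.375)].
Sum ≈ 266.5671.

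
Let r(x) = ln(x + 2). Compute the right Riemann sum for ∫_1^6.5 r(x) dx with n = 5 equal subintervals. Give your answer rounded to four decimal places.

9.9459

Δx = (6.5 − 1)/5 = 1.1.
Right endpoints: 2.1, 3.2, 4.3, 5.4, 6.5.
r(2.1) ≈ 1.4110, r(3.2) ≈ 1.6487, r(4.3) ≈ 1.8405, r(5.4) ≈ 2.0015, r(6.5) ≈ 2.1401.
Sum = Δx · [r(2.1) + r(3.2) + r(4.3) + r(5.4) + r(6.5)].
Sum ≈ 9.9459.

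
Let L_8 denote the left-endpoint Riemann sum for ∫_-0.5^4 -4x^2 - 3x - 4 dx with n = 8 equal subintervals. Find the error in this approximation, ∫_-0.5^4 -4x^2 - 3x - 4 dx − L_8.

Exact integral: ∫_-0.5^4 f(x) dx = -127.125.
L_8 = -106.55859375.
Error = -127.125 − (-106.55859375) = -20.56640625.

-20.56640625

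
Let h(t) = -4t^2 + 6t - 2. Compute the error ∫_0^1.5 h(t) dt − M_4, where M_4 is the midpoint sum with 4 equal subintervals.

Exact integral: ∫_0^1.5 h(t) dt = -0.75.
M_4 = -0.6796875.
Error = -0.75 − (-0.6796875) = -0.0703125.

-0.0703125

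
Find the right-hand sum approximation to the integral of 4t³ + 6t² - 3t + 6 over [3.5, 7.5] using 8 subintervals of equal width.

4184

Δt = (7.5 − 3.5)/8 = 0.5.
Right endpoints: 4, 4.5, 5, 5.5, 6, 6.5, 7, 7.5.
f(4) = 346, f(4.5) = 478.5, f(5) = 641, f(5.5) = 836.5, f(6) = 1068, f(6.5) = 1338.5, f(7) = 1651, f(7.5) = 2008.5.
Sum = Δt · [f(4) + f(4.5) + f(5) + ...].
Sum = 4184.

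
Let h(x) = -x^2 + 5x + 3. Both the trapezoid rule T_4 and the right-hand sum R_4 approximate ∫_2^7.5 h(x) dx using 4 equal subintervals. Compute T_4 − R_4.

17.015625

T_4 = 7.43359375.
R_4 = -9.58203125.
T_4 − R_4 = 17.015625.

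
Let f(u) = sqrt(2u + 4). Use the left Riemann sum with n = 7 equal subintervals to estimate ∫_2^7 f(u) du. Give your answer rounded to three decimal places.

Δu = (7 − 2)/7 = 5/7.
Left endpoints: 2, 19/7, 24/7, 29/7, 34/7, 39/7, 44/7.
f(2) ≈ 2.828, f(19/7) ≈ 3.071, f(24/7) ≈ 3.295, f(29/7) ≈ 3.505, f(34/7) ≈ 3.703, f(39/7) ≈ 3.891, f(44/7) ≈ 4.071.
Sum = Δu · [f(2) + f(19/7) + f(24/7) + ...].
Sum ≈ 17.403.

17.403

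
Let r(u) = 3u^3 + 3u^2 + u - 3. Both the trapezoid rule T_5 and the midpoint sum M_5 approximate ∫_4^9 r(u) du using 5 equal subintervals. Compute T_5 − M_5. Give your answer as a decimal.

76.875

T_5 = 5462.5.
M_5 = 5385.625.
T_5 − M_5 = 76.875.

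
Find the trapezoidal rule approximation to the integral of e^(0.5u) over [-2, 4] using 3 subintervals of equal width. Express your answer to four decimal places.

Δu = (4 − (-2))/3 = 2.
f(-2) ≈ 0.3679, f(0) ≈ 1.0000, f(2) ≈ 2.7183, f(4) ≈ 7.3891.
T_3 = (Δu/2)·[f(u_0) + 2f(u_1) + 2f(u_2) + f(u_3)].
Sum ≈ 15.1935.

15.1935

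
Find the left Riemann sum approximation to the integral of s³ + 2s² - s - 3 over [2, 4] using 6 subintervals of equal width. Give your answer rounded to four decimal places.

Δs = (4 − 2)/6 = 1/3.
Left endpoints: 2, 7/3, 8/3, 3, 10/3, 11/3.
f(2) = 11, f(7/3) = 493/27, f(8/3) = 743/27, f(3) = 39, f(10/3) = 1429/27, f(11/3) = 1877/27.
Sum = Δs · [f(2) + f(7/3) + f(8/3) + ...].
Sum ≈ 72.7407.

72.7407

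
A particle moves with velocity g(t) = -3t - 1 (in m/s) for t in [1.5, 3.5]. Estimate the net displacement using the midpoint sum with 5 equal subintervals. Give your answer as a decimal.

-17

Δt = (3.5 − 1.5)/5 = 0.4.
Midpoints: 1.7, 2.1, 2.5, 2.9, 3.3.
g(1.7) = -6.1, g(2.1) = -7.3, g(2.5) = -8.5, g(2.9) = -9.7, g(3.3) = -10.9.
Sum = Δt · [g(1.7) + g(2.1) + g(2.5) + g(2.9) + g(3.3)].
Sum = -17.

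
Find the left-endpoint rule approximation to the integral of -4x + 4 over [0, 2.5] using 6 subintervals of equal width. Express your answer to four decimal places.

-0.4167

Δx = (2.5 − 0)/6 = 5/12.
Left endpoints: 0, 5/12, 5/6, 1.25, 5/3, 25/12.
f(0) = 4, f(5/12) = 7/3, f(5/6) = 2/3, f(1.25) = -1, f(5/3) = -8/3, f(25/12) = -13/3.
Sum = Δx · [f(0) + f(5/12) + f(5/6) + ...].
Sum ≈ -0.4167.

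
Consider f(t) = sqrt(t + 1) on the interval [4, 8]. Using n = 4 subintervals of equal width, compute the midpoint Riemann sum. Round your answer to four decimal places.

Δt = (8 − 4)/4 = 1.
Midpoints: 4.5, 5.5, 6.5, 7.5.
f(4.5) ≈ 2.3452, f(5.5) ≈ 2.5495, f(6.5) ≈ 2.7386, f(7.5) ≈ 2.9155.
Sum = Δt · [f(4.5) + f(5.5) + f(6.5) + f(7.5)].
Sum ≈ 10.5488.

10.5488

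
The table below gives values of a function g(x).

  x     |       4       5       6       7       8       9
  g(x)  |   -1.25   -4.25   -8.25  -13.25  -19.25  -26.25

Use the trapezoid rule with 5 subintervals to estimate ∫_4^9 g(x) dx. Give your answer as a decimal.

-58.75

Δx = 1.
T_5 = (1/2)·[(-1.25) + 2·(-4.25) + 2·(-8.25) + 2·(-13.25) + 2·(-19.25) + (-26.25)] = -58.75.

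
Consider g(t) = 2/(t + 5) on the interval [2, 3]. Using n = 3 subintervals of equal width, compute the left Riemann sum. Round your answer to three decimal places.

Δt = (3 − 2)/3 = 1/3.
Left endpoints: 2, 7/3, 8/3.
g(2) = 2/7, g(7/3) = 3/11, g(8/3) = 6/23.
Sum = Δt · [g(2) + g(7/3) + g(8/3)].
Sum ≈ 0.273.

0.273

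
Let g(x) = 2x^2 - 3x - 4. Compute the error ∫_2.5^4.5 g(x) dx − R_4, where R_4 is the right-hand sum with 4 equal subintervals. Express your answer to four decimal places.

-5.6667

Exact integral: ∫_2.5^4.5 g(x) dx ≈ 21.333333.
R_4 = 27.
Error ≈ 21.333333 − 27 ≈ -5.6667.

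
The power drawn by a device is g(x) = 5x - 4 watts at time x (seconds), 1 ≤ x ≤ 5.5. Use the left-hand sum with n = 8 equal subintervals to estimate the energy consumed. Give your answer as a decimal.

Δx = (5.5 − 1)/8 = 0.5625.
Left endpoints: 1, 1.5625, 2.125, 2.6875, 3.25, 3.8125, 4.375, 4.9375.
g(1) = 1, g(1.5625) = 3.8125, g(2.125) = 6.625, g(2.6875) = 9.4375, g(3.25) = 12.25, g(3.8125) = 15.0625, g(4.375) = 17.875, g(4.9375) = 20.6875.
Sum = Δx · [g(1) + g(1.5625) + g(2.125) + ...].
Sum = 48.796875.

48.796875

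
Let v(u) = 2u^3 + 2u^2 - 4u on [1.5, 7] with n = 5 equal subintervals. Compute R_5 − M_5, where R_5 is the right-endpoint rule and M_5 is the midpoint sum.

R_5 = 1774.3.
M_5 = 1315.634375.
R_5 − M_5 = 458.665625.

458.665625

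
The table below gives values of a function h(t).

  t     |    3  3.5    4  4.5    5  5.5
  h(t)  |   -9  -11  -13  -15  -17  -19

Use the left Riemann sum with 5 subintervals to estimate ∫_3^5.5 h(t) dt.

Δt = 0.5.
Sum = 0.5·[(-9) + (-11) + (-13) + (-15) + (-17)] = -32.5.

-32.5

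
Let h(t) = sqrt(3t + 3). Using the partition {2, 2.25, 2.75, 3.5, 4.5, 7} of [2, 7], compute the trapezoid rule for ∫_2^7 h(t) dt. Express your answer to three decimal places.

Subinterval widths: 0.25, 0.5, 0.75, 1, 2.5.
h(2) ≈ 3.000, h(2.25) ≈ 3.122, h(2.75) ≈ 3.354, h(3.5) ≈ 3.674, h(4.5) ≈ 4.062, h(7) ≈ 4.899.
On each subinterval the trapezoid contributes (Δt_i/2)·[h(t_{i-1}) + h(t_i)].
Sum ≈ 20.089.

20.089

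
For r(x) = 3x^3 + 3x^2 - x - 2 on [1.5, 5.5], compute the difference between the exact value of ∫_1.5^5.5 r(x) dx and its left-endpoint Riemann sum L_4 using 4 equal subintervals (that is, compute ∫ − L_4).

261.5

Exact integral: ∫_1.5^5.5 r(x) dx = 823.5.
L_4 = 562.
Error = 823.5 − 562 = 261.5.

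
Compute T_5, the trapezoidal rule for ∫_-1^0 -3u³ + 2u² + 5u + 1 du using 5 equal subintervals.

Δu = (0 − (-1))/5 = 0.2.
f(-1) = 1, f(-0.8) = -0.184, f(-0.6) = -0.632, f(-0.4) = -0.488, f(-0.2) = 0.104, f(0) = 1.
T_5 = (Δu/2)·[f(u_0) + 2f(u_1) + ... + 2f(u_{4}) + f(u_5)].
Sum = -0.04.

-0.04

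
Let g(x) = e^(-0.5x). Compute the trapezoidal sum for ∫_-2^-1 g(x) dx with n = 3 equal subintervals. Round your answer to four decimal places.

Δx = (-1 − (-2))/3 = 1/3.
g(-2) ≈ 2.7183, g(-5/3) ≈ 2.3010, g(-4/3) ≈ 1.9477, g(-1) ≈ 1.6487.
T_3 = (Δx/2)·[g(x_0) + 2g(x_1) + 2g(x_2) + g(x_3)].
Sum ≈ 2.1441.

2.1441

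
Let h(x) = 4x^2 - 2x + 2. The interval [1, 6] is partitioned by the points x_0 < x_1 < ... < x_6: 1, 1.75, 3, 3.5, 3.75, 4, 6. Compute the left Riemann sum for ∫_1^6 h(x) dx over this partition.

172.125

Subinterval widths: 0.75, 1.25, 0.5, 0.25, 0.25, 2.
Left endpoints: 1, 1.75, 3, 3.5, 3.75, 4.
h(1) = 4, h(1.75) = 10.75, h(3) = 32, h(3.5) = 44, h(3.75) = 50.75, h(4) = 58.
Sum = Σ Δx_i · h(x_i).
Sum = 172.125.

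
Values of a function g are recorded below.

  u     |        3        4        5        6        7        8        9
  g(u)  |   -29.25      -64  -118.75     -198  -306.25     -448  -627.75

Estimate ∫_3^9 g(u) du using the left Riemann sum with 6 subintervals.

-1164.25

Δu = 1.
Sum = 1·[(-29.25) + (-64) + (-118.75) + (-198) + (-306.25) + (-448)] = -1164.25.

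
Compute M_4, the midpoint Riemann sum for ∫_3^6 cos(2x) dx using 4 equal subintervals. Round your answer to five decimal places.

-0.14147

Δx = (6 − 3)/4 = 0.75.
Midpoints: 3.375, 4.125, 4.875, 5.625.
f(3.375) ≈ 0.89301, f(4.125) ≈ -0.38575, f(4.875) ≈ -0.94758, f(5.625) ≈ 0.25169.
Sum = Δx · [f(3.375) + f(4.125) + f(4.875) + f(5.625)].
Sum ≈ -0.14147.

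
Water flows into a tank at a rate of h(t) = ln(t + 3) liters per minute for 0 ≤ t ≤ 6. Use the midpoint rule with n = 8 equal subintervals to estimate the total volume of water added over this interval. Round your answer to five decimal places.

Δt = (6 − 0)/8 = 0.75.
Midpoints: 0.375, 1.125, 1.875, 2.625, 3.375, 4.125, 4.875, 5.625.
h(0.375) ≈ 1.21640, h(1.125) ≈ 1.41707, h(1.875) ≈ 1.58412, h(2.625) ≈ 1.72722, h(3.375) ≈ 1.85238, h(4.125) ≈ 1.96361, h(4.875) ≈ 2.06369, h(5.625) ≈ 2.15466.
Sum = Δt · [h(0.375) + h(1.125) + h(1.875) + ...].
Sum ≈ 10.48437.

10.48437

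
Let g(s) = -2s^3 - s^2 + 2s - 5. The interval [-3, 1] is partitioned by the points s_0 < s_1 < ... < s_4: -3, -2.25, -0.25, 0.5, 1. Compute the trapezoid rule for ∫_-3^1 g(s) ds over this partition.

Subinterval widths: 0.75, 2, 0.75, 0.5.
g(-3) = 34, g(-2.25) = 8.21875, g(-0.25) = -5.53125, g(0.5) = -4.5, g(1) = -6.
On each subinterval the trapezoid contributes (Δs_i/2)·[g(s_{i-1}) + g(s_i)].
Sum = 12.1328125.

12.1328125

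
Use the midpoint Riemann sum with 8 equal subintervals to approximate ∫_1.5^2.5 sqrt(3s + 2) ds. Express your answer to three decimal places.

2.824

Δs = (2.5 − 1.5)/8 = 0.125.
Midpoints: 1.5625, 1.6875, 1.8125, 1.9375, 2.0625, 2.1875, 2.3125, 2.4375.
f(1.5625) ≈ 2.586, f(1.6875) ≈ 2.658, f(1.8125) ≈ 2.727, f(1.9375) ≈ 2.795, f(2.0625) ≈ 2.861, f(2.1875) ≈ 2.926, f(2.3125) ≈ 2.990, f(2.4375) ≈ 3.052.
Sum = Δs · [f(1.5625) + f(1.6875) + f(1.8125) + ...].
Sum ≈ 2.824.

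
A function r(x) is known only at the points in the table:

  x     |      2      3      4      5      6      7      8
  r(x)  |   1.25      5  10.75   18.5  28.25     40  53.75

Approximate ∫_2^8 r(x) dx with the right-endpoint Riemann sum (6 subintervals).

156.25

Δx = 1.
Sum = 1·[5 + 10.75 + 18.5 + 28.25 + 40 + 53.75] = 156.25.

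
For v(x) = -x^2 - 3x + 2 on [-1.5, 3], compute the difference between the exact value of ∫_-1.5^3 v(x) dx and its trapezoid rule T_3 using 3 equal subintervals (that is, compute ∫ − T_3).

1.6875

Exact integral: ∫_-1.5^3 v(x) dx = -11.25.
T_3 = -12.9375.
Error = -11.25 − (-12.9375) = 1.6875.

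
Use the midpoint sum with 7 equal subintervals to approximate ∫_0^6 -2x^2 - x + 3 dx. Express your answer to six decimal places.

-143.265306

Δx = (6 − 0)/7 = 6/7.
Midpoints: 3/7, 9/7, 15/7, 3, 27/7, 33/7, 39/7.
f(3/7) = 108/49, f(9/7) = -78/49, f(15/7) = -408/49, f(3) = -18, f(27/7) = -1500/49, f(33/7) = -2262/49, f(39/7) = -3168/49.
Sum = Δx · [f(3/7) + f(9/7) + f(15/7) + ...].
Sum ≈ -143.265306.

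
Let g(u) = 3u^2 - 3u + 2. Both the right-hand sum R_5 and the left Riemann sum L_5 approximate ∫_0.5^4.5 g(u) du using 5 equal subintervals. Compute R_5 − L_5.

R_5 = 89.48.
L_5 = 51.08.
R_5 − L_5 = 38.4.

38.4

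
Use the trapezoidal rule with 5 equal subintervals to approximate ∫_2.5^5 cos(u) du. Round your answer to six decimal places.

-1.524815

Δu = (5 − 2.5)/5 = 0.5.
f(2.5) ≈ -0.801144, f(3) ≈ -0.989992, f(3.5) ≈ -0.936457, f(4) ≈ -0.653644, f(4.5) ≈ -0.210796, f(5) ≈ 0.283662.
T_5 = (Δu/2)·[f(u_0) + 2f(u_1) + ... + 2f(u_{4}) + f(u_5)].
Sum ≈ -1.524815.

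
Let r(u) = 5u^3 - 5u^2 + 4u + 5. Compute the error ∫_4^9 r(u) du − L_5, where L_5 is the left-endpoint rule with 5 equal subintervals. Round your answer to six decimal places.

1432.916667

Exact integral: ∫_4^9 r(u) du ≈ 6927.91666667.
L_5 = 5495.
Error ≈ 6927.91666667 − 5495 ≈ 1432.916667.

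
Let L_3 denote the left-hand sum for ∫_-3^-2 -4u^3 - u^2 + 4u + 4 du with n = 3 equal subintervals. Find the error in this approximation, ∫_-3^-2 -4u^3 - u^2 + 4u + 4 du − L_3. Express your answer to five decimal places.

Exact integral: ∫_-3^-2 f(u) du ≈ 52.6666667.
L_3 ≈ 64.3703704.
Error ≈ 52.6666667 − 64.3703704 ≈ -11.70370.

-11.70370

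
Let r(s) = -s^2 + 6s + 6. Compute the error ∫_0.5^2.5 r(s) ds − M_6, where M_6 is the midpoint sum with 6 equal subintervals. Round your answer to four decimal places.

Exact integral: ∫_0.5^2.5 r(s) ds ≈ 24.833333.
M_6 ≈ 24.851852.
Error ≈ 24.833333 − 24.851852 ≈ -0.0185.

-0.0185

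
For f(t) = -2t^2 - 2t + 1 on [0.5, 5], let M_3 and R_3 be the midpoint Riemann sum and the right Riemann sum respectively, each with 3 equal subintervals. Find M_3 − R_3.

M_3 = -101.8125.
R_3 = -150.75.
M_3 − R_3 = 48.9375.

48.9375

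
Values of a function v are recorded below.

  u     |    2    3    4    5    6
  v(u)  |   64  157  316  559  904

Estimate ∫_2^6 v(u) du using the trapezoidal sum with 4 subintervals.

Δu = 1.
T_4 = (1/2)·[64 + 2·157 + 2·316 + 2·559 + 904] = 1516.

1516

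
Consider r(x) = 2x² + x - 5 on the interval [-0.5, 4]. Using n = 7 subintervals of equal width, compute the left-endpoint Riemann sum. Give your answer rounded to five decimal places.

Δx = (4 − (-0.5))/7 = 9/14.
Left endpoints: -0.5, 1/7, 11/14, 10/7, 29/14, 19/7, 47/14.
r(-0.5) = -5, r(1/7) = -236/49, r(11/14) = -146/49, r(10/7) = 25/49, r(29/14) = 277/49, r(19/7) = 610/49, r(47/14) = 1024/49.
Sum = Δx · [r(-0.5) + r(1/7) + r(11/14) + ...].
Sum ≈ 17.17347.

17.17347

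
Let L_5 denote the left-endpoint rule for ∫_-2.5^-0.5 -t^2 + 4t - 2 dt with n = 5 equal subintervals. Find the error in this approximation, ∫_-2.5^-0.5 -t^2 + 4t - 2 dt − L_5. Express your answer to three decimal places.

Exact integral: ∫_-2.5^-0.5 f(t) dt ≈ -21.16667.
L_5 = -24.02.
Error ≈ -21.16667 − (-24.02) ≈ 2.853.

2.853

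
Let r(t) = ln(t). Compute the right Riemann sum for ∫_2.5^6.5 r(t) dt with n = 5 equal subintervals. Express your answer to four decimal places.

6.2451

Δt = (6.5 − 2.5)/5 = 0.8.
Right endpoints: 3.3, 4.1, 4.9, 5.7, 6.5.
r(3.3) ≈ 1.1939, r(4.1) ≈ 1.4110, r(4.9) ≈ 1.5892, r(5.7) ≈ 1.7405, r(6.5) ≈ 1.8718.
Sum = Δt · [r(3.3) + r(4.1) + r(4.9) + r(5.7) + r(6.5)].
Sum ≈ 6.2451.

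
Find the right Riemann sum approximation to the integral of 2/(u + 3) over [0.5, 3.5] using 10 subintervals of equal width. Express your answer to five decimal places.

Δu = (3.5 − 0.5)/10 = 0.3.
Right endpoints: 0.8, 1.1, 1.4, 1.7, 2, 2.3, 2.6, 2.9, 3.2, 3.5.
f(0.8) = 10/19, f(1.1) = 20/41, f(1.4) = 5/11, f(1.7) = 20/47, f(2) = 0.4, f(2.3) = 20/53, f(2.6) = 5/14, f(2.9) = 20/59, f(3.2) = 10/31, f(3.5) = 4/13.
Sum = Δu · [f(0.8) + f(1.1) + f(1.4) + ...].
Sum ≈ 1.19939.

1.19939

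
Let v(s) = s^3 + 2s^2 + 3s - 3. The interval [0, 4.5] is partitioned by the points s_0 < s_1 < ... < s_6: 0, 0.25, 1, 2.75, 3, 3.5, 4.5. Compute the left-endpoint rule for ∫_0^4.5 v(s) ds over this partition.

Subinterval widths: 0.25, 0.75, 1.75, 0.25, 0.5, 1.
Left endpoints: 0, 0.25, 1, 2.75, 3, 3.5.
v(0) = -3, v(0.25) = -2.109375, v(1) = 3, v(2.75) = 41.171875, v(3) = 51, v(3.5) = 74.875.
Sum = Σ Δs_i · v(s_i).
Sum = 113.5859375.

113.5859375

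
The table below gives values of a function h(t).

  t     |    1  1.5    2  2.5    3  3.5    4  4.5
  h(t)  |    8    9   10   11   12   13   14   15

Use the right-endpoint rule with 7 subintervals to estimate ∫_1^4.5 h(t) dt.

42

Δt = 0.5.
Sum = 0.5·[9 + 10 + 11 + 12 + 13 + 14 + 15] = 42.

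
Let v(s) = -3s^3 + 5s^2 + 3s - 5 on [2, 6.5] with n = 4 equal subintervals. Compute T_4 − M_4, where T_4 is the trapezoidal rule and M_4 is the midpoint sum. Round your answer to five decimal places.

T_4 ≈ -879.1083984.
M_4 ≈ -831.7661133.
T_4 − M_4 ≈ -47.34229.

-47.34229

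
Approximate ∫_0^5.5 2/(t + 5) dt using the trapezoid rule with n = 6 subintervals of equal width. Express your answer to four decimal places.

1.4882

Δt = (5.5 − 0)/6 = 11/12.
f(0) = 0.4, f(11/12) = 24/71, f(11/6) = 12/41, f(2.75) = 8/31, f(11/3) = 3/13, f(55/12) = 24/115, f(5.5) = 4/21.
T_6 = (Δt/2)·[f(t_0) + 2f(t_1) + ... + 2f(t_{5}) + f(t_6)].
Sum ≈ 1.4882.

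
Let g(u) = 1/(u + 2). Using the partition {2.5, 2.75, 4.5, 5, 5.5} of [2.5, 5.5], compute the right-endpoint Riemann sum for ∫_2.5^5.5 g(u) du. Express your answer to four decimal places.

0.4600

Subinterval widths: 0.25, 1.75, 0.5, 0.5.
Right endpoints: 2.75, 4.5, 5, 5.5.
g(2.75) = 4/19, g(4.5) = 2/13, g(5) = 1/7, g(5.5) = 2/15.
Sum = Σ Δu_i · g(u_i).
Sum ≈ 0.4600.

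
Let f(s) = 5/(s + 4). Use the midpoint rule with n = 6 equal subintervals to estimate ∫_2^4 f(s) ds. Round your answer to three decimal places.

Δs = (4 − 2)/6 = 1/3.
Midpoints: 13/6, 2.5, 17/6, 19/6, 3.5, 23/6.
f(13/6) = 30/37, f(2.5) = 10/13, f(17/6) = 30/41, f(19/6) = 30/43, f(3.5) = 2/3, f(23/6) = 30/47.
Sum = Δs · [f(13/6) + f(2.5) + f(17/6) + ...].
Sum ≈ 1.438.

1.438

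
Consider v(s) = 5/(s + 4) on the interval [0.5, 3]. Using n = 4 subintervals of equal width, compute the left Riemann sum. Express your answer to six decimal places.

2.337875

Δs = (3 − 0.5)/4 = 0.625.
Left endpoints: 0.5, 1.125, 1.75, 2.375.
v(0.5) = 10/9, v(1.125) = 40/41, v(1.75) = 20/23, v(2.375) = 40/51.
Sum = Δs · [v(0.5) + v(1.125) + v(1.75) + v(2.375)].
Sum ≈ 2.337875.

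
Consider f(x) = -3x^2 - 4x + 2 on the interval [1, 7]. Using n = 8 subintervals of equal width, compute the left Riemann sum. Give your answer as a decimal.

-364.6875

Δx = (7 − 1)/8 = 0.75.
Left endpoints: 1, 1.75, 2.5, 3.25, 4, 4.75, 5.5, 6.25.
f(1) = -5, f(1.75) = -14.1875, f(2.5) = -26.75, f(3.25) = -42.6875, f(4) = -62, f(4.75) = -84.6875, f(5.5) = -110.75, f(6.25) = -140.1875.
Sum = Δx · [f(1) + f(1.75) + f(2.5) + ...].
Sum = -364.6875.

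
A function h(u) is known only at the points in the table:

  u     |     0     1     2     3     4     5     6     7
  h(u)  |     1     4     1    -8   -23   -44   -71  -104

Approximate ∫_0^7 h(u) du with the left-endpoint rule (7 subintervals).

-140

Δu = 1.
Sum = 1·[1 + 4 + 1 + (-8) + (-23) + (-44) + (-71)] = -140.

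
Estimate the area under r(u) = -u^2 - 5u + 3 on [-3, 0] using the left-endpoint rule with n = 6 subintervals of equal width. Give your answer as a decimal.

Δu = (0 − (-3))/6 = 0.5.
Left endpoints: -3, -2.5, -2, -1.5, -1, -0.5.
r(-3) = 9, r(-2.5) = 9.25, r(-2) = 9, r(-1.5) = 8.25, r(-1) = 7, r(-0.5) = 5.25.
Sum = Δu · [r(-3) + r(-2.5) + r(-2) + ...].
Sum = 23.875.

23.875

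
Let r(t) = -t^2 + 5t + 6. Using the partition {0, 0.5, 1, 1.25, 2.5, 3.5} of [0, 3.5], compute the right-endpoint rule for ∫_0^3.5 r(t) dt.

Subinterval widths: 0.5, 0.5, 0.25, 1.25, 1.
Right endpoints: 0.5, 1, 1.25, 2.5, 3.5.
r(0.5) = 8.25, r(1) = 10, r(1.25) = 10.6875, r(2.5) = 12.25, r(3.5) = 11.25.
Sum = Σ Δt_i · r(t_i).
Sum = 38.359375.

38.359375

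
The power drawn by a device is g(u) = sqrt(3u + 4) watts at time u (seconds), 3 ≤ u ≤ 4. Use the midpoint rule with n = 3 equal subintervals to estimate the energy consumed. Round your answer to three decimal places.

Δu = (4 − 3)/3 = 1/3.
Midpoints: 19/6, 3.5, 23/6.
g(19/6) ≈ 3.674, g(3.5) ≈ 3.808, g(23/6) ≈ 3.937.
Sum = Δu · [g(19/6) + g(3.5) + g(23/6)].
Sum ≈ 3.806.

3.806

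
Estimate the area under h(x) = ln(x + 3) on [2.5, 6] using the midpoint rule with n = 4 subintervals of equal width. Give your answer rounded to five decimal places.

6.90116

Δx = (6 − 2.5)/4 = 0.875.
Midpoints: 2.9375, 3.8125, 4.6875, 5.5625.
h(2.9375) ≈ 1.78129, h(3.8125) ≈ 1.91876, h(4.6875) ≈ 2.03960, h(5.5625) ≈ 2.14739.
Sum = Δx · [h(2.9375) + h(3.8125) + h(4.6875) + h(5.5625)].
Sum ≈ 6.90116.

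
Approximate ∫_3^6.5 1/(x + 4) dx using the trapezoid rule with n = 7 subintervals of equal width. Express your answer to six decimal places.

Δx = (6.5 − 3)/7 = 0.5.
f(3) = 1/7, f(3.5) = 2/15, f(4) = 0.125, f(4.5) = 2/17, f(5) = 1/9, f(5.5) = 2/19, f(6) = 0.1, f(6.5) = 2/21.
T_7 = (Δx/2)·[f(x_0) + 2f(x_1) + ... + 2f(x_{6}) + f(x_7)].
Sum ≈ 0.405701.

0.405701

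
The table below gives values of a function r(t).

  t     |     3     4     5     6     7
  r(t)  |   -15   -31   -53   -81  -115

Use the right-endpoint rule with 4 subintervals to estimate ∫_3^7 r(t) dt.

Δt = 1.
Sum = 1·[(-31) + (-53) + (-81) + (-115)] = -280.

-280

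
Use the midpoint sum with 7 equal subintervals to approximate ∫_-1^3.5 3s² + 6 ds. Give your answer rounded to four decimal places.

70.4101

Δs = (3.5 − (-1))/7 = 9/14.
Midpoints: -19/28, -1/28, 17/28, 1.25, 53/28, 71/28, 89/28.
f(-19/28) = 5787/784, f(-1/28) = 4707/784, f(17/28) = 5571/784, f(1.25) = 10.6875, f(53/28) = 13131/784, f(71/28) = 19827/784, f(89/28) = 28467/784.
Sum = Δs · [f(-19/28) + f(-1/28) + f(17/28) + ...].
Sum ≈ 70.4101.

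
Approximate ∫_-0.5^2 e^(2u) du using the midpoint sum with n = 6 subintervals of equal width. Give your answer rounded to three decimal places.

Δu = (2 − (-0.5))/6 = 5/12.
Midpoints: -7/24, 0.125, 13/24, 23/24, 1.375, 43/24.
f(-7/24) ≈ 0.558, f(0.125) ≈ 1.284, f(13/24) ≈ 2.955, f(23/24) ≈ 6.798, f(1.375) ≈ 15.643, f(43/24) ≈ 35.993.
Sum = Δu · [f(-7/24) + f(0.125) + f(13/24) + ...].
Sum ≈ 26.346.

26.346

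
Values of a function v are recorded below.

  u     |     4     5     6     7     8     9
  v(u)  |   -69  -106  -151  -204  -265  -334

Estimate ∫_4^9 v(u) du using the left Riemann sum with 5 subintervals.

Δu = 1.
Sum = 1·[(-69) + (-106) + (-151) + (-204) + (-265)] = -795.

-795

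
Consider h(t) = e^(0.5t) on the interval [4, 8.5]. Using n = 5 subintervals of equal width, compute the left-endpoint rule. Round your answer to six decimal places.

Δt = (8.5 − 4)/5 = 0.9.
Left endpoints: 4, 4.9, 5.8, 6.7, 7.6.
h(4) ≈ 7.389056, h(4.9) ≈ 11.588347, h(5.8) ≈ 18.174145, h(6.7) ≈ 28.502734, h(7.6) ≈ 44.701184.
Sum = Δt · [h(4) + h(4.9) + h(5.8) + h(6.7) + h(7.6)].
Sum ≈ 99.319920.

99.319920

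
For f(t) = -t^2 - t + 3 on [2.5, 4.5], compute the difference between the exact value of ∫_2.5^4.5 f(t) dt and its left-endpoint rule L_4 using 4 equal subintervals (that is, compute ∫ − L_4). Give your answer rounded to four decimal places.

-3.9167

Exact integral: ∫_2.5^4.5 f(t) dt ≈ -26.166667.
L_4 = -22.25.
Error ≈ -26.166667 − (-22.25) ≈ -3.9167.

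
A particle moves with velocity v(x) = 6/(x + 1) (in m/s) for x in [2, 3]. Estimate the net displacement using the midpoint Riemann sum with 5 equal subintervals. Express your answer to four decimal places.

1.7256

Δx = (3 − 2)/5 = 0.2.
Midpoints: 2.1, 2.3, 2.5, 2.7, 2.9.
v(2.1) = 60/31, v(2.3) = 20/11, v(2.5) = 12/7, v(2.7) = 60/37, v(2.9) = 20/13.
Sum = Δx · [v(2.1) + v(2.3) + v(2.5) + v(2.7) + v(2.9)].
Sum ≈ 1.7256.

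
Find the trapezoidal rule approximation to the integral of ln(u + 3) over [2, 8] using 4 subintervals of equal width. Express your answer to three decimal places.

Δu = (8 − 2)/4 = 1.5.
f(2) ≈ 1.609, f(3.5) ≈ 1.872, f(5) ≈ 2.079, f(6.5) ≈ 2.251, f(8) ≈ 2.398.
T_4 = (Δu/2)·[f(u_0) + 2f(u_1) + 2f(u_2) + 2f(u_3) + f(u_4)].
Sum ≈ 12.309.

12.309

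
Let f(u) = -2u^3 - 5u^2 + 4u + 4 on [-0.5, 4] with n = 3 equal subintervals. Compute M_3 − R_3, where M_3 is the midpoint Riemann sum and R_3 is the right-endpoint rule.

180.984375

M_3 = -172.265625.
R_3 = -353.25.
M_3 − R_3 = 180.984375.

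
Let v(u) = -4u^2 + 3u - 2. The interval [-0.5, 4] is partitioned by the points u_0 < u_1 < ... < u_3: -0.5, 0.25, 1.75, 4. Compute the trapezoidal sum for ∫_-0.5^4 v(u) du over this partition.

Subinterval widths: 0.75, 1.5, 2.25.
v(-0.5) = -4.5, v(0.25) = -1.5, v(1.75) = -9, v(4) = -54.
On each subinterval the trapezoid contributes (Δu_i/2)·[v(u_{i-1}) + v(u_i)].
Sum = -81.

-81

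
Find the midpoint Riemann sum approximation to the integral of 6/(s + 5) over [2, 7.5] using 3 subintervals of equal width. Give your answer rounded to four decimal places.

3.4673

Δs = (7.5 − 2)/3 = 11/6.
Midpoints: 35/12, 4.75, 79/12.
f(35/12) = 72/95, f(4.75) = 8/13, f(79/12) = 72/139.
Sum = Δs · [f(35/12) + f(4.75) + f(79/12)].
Sum ≈ 3.4673.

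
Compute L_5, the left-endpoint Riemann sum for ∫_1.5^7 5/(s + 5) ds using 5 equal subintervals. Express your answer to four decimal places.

3.2678

Δs = (7 − 1.5)/5 = 1.1.
Left endpoints: 1.5, 2.6, 3.7, 4.8, 5.9.
f(1.5) = 10/13, f(2.6) = 25/38, f(3.7) = 50/87, f(4.8) = 25/49, f(5.9) = 50/109.
Sum = Δs · [f(1.5) + f(2.6) + f(3.7) + f(4.8) + f(5.9)].
Sum ≈ 3.2678.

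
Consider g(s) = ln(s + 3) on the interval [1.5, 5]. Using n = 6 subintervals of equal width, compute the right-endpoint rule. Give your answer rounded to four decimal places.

6.5322

Δs = (5 − 1.5)/6 = 7/12.
Right endpoints: 25/12, 8/3, 3.25, 23/6, 53/12, 5.
g(25/12) ≈ 1.6260, g(8/3) ≈ 1.7346, g(3.25) ≈ 1.8326, g(23/6) ≈ 1.9218, g(53/12) ≈ 2.0037, g(5) ≈ 2.0794.
Sum = Δs · [g(25/12) + g(8/3) + g(3.25) + ...].
Sum ≈ 6.5322.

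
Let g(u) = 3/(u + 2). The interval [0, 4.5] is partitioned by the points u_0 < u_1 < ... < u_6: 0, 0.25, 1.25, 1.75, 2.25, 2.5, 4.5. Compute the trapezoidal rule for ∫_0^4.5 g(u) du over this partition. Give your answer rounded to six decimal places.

Subinterval widths: 0.25, 1, 0.5, 0.5, 0.25, 2.
g(0) = 1.5, g(0.25) = 4/3, g(1.25) = 12/13, g(1.75) = 0.8, g(2.25) = 12/17, g(2.5) = 2/3, g(4.5) = 6/13.
On each subinterval the trapezoid contributes (Δu_i/2)·[g(u_{i-1}) + g(u_i)].
Sum ≈ 3.589385.

3.589385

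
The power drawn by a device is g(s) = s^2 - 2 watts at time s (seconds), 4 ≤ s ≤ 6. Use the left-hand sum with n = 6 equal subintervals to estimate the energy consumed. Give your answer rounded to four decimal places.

43.3704

Δs = (6 − 4)/6 = 1/3.
Left endpoints: 4, 13/3, 14/3, 5, 16/3, 17/3.
g(4) = 14, g(13/3) = 151/9, g(14/3) = 178/9, g(5) = 23, g(16/3) = 238/9, g(17/3) = 271/9.
Sum = Δs · [g(4) + g(13/3) + g(14/3) + ...].
Sum ≈ 43.3704.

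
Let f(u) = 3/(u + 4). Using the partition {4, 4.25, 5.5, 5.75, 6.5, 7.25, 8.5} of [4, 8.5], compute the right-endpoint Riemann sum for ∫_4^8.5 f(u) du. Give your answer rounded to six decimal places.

1.276855

Subinterval widths: 0.25, 1.25, 0.25, 0.75, 0.75, 1.25.
Right endpoints: 4.25, 5.5, 5.75, 6.5, 7.25, 8.5.
f(4.25) = 4/11, f(5.5) = 6/19, f(5.75) = 4/13, f(6.5) = 2/7, f(7.25) = 4/15, f(8.5) = 0.24.
Sum = Σ Δu_i · f(u_i).
Sum ≈ 1.276855.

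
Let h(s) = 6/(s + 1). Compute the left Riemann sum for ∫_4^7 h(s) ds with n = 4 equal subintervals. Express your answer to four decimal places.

2.9956

Δs = (7 − 4)/4 = 0.75.
Left endpoints: 4, 4.75, 5.5, 6.25.
h(4) = 1.2, h(4.75) = 24/23, h(5.5) = 12/13, h(6.25) = 24/29.
Sum = Δs · [h(4) + h(4.75) + h(5.5) + h(6.25)].
Sum ≈ 2.9956.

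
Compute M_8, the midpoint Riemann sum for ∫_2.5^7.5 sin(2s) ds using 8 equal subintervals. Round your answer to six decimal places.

0.557252

Δs = (7.5 − 2.5)/8 = 0.625.
Midpoints: 2.8125, 3.4375, 4.0625, 4.6875, 5.3125, 5.9375, 6.5625, 7.1875.
f(2.8125) ≈ -0.611682, f(3.4375) ≈ 0.557868, f(4.0625) ≈ 0.963499, f(4.6875) ≈ 0.049757, f(5.3125) ≈ -0.932120, f(5.9375) ≈ -0.637594, f(6.5625) ≈ 0.530024, f(7.1875) ≈ 0.971851.
Sum = Δs · [f(2.8125) + f(3.4375) + f(4.0625) + ...].
Sum ≈ 0.557252.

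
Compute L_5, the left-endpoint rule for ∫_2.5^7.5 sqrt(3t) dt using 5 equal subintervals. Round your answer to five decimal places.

18.13112

Δt = (7.5 − 2.5)/5 = 1.
Left endpoints: 2.5, 3.5, 4.5, 5.5, 6.5.
f(2.5) ≈ 2.73861, f(3.5) ≈ 3.24037, f(4.5) ≈ 3.67423, f(5.5) ≈ 4.06202, f(6.5) ≈ 4.41588.
Sum = Δt · [f(2.5) + f(3.5) + f(4.5) + f(5.5) + f(6.5)].
Sum ≈ 18.13112.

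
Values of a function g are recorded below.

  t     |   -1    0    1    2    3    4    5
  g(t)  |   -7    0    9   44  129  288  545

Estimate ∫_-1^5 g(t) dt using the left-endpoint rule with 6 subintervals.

463

Δt = 1.
Sum = 1·[(-7) + 0 + 9 + 44 + 129 + 288] = 463.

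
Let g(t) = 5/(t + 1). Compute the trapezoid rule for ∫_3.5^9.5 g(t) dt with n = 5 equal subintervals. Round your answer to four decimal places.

4.2605

Δt = (9.5 − 3.5)/5 = 1.2.
g(3.5) = 10/9, g(4.7) = 50/57, g(5.9) = 50/69, g(7.1) = 50/81, g(8.3) = 50/93, g(9.5) = 10/21.
T_5 = (Δt/2)·[g(t_0) + 2g(t_1) + ... + 2g(t_{4}) + g(t_5)].
Sum ≈ 4.2605.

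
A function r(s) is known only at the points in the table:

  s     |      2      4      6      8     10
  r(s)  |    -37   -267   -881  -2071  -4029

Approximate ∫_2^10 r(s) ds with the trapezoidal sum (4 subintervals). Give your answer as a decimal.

-10504

Δs = 2.
T_4 = (2/2)·[(-37) + 2·(-267) + 2·(-881) + 2·(-2071) + (-4029)] = -10504.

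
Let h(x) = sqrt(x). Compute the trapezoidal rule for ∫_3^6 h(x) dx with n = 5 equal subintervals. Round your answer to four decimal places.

Δx = (6 − 3)/5 = 0.6.
h(3) ≈ 1.7321, h(3.6) ≈ 1.8974, h(4.2) ≈ 2.0494, h(4.8) ≈ 2.1909, h(5.4) ≈ 2.3238, h(6) ≈ 2.4495.
T_5 = (Δx/2)·[h(x_0) + 2h(x_1) + ... + 2h(x_{4}) + h(x_5)].
Sum ≈ 6.3313.

6.3313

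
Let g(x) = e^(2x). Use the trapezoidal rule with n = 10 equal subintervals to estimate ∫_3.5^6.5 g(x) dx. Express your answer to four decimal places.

227238.7497

Δx = (6.5 − 3.5)/10 = 0.3.
g(3.5) ≈ 1096.6332, g(3.8) ≈ 1998.1959, g(4.1) ≈ 3640.9503, g(4.4) ≈ 6634.2440, g(4.7) ≈ 12088.3807, g(5) ≈ 22026.4658, g(5.3) ≈ 40134.8374, g(5.6) ≈ 73130.4418, g(5.9) ≈ 133252.3529, g(6.2) ≈ 242801.6175, g(6.5) ≈ 442413.3920.
T_10 = (Δx/2)·[g(x_0) + 2g(x_1) + ... + 2g(x_{9}) + g(x_10)].
Sum ≈ 227238.7497.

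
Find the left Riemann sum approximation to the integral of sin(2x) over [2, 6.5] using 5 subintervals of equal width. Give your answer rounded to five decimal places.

Δx = (6.5 − 2)/5 = 0.9.
Left endpoints: 2, 2.9, 3.8, 4.7, 5.6.
f(2) ≈ -0.75680, f(2.9) ≈ -0.46460, f(3.8) ≈ 0.96792, f(4.7) ≈ 0.02478, f(5.6) ≈ -0.97918.
Sum = Δx · [f(2) + f(2.9) + f(3.8) + f(4.7) + f(5.6)].
Sum ≈ -1.08710.

-1.08710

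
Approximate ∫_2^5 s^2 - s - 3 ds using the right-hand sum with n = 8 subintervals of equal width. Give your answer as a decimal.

Δs = (5 − 2)/8 = 0.375.
Right endpoints: 2.375, 2.75, 3.125, 3.5, 3.875, 4.25, 4.625, 5.
f(2.375) = 0.265625, f(2.75) = 1.8125, f(3.125) = 3.640625, f(3.5) = 5.75, f(3.875) = 8.140625, f(4.25) = 10.8125, f(4.625) = 13.765625, f(5) = 17.
Sum = Δs · [f(2.375) + f(2.75) + f(3.125) + ...].
Sum = 22.9453125.

22.9453125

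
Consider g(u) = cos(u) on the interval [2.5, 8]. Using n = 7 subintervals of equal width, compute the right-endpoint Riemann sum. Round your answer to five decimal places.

Δu = (8 − 2.5)/7 = 11/14.
Right endpoints: 23/7, 57/14, 34/7, 79/14, 45/7, 101/14, 8.
g(23/7) ≈ -0.98963, g(57/14) ≈ -0.59797, g(34/7) ≈ 0.14425, g(79/14) ≈ 0.80190, g(45/7) ≈ 0.98945, g(101/14) ≈ 0.59695, g(8) ≈ -0.14550.
Sum = Δu · [g(23/7) + g(57/14) + g(34/7) + ...].
Sum ≈ 0.62814.

0.62814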